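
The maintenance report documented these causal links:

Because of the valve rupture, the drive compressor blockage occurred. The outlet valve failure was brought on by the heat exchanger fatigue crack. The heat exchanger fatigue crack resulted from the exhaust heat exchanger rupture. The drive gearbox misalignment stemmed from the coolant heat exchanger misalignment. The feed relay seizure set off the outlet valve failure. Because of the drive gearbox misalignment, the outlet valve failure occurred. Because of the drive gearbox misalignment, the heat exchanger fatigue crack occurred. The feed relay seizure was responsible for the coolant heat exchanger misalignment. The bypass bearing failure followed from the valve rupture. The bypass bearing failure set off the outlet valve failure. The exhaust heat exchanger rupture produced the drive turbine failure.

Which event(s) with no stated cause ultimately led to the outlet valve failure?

Tracing upstream from the outlet valve failure: the outlet valve failure ← the bypass bearing failure ← the valve rupture.
A separate upstream branch: the outlet valve failure ← the feed relay seizure.
A separate upstream branch: the outlet valve failure ← the heat exchanger fatigue crack ← the exhaust heat exchanger rupture.
Each of those chain origins has no stated cause.

the exhaust heat exchanger rupture, the feed relay seizure, the valve rupture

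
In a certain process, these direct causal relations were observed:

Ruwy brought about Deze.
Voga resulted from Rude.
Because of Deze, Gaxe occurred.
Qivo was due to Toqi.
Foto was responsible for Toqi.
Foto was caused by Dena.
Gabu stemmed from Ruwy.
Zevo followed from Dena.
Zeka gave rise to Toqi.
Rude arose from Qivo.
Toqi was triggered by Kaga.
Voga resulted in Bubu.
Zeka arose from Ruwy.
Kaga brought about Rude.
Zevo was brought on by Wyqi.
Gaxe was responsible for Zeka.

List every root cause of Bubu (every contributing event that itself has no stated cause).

Dena, Kaga, Ruwy

Tracing upstream from Bubu: Bubu ← Voga ← Rude ← Qivo ← Toqi ← Zeka ← Ruwy.
A separate upstream branch: Bubu ← Voga ← Rude ← Qivo ← Toqi ← Foto ← Dena.
A separate upstream branch: Bubu ← Voga ← Rude ← Kaga.
Each of those chain origins has no stated cause.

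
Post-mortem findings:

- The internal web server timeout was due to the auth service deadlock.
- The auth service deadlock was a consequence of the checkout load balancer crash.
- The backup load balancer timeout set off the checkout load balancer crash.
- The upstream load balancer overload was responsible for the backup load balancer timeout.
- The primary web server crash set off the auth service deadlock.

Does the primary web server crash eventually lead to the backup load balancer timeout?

The primary web server crash leads to the auth service deadlock, the internal web server timeout; the backup load balancer timeout is not among them.

No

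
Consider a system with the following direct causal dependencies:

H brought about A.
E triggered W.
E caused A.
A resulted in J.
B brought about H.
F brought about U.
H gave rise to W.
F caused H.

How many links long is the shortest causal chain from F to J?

3

Shortest chain: F → H → A → J.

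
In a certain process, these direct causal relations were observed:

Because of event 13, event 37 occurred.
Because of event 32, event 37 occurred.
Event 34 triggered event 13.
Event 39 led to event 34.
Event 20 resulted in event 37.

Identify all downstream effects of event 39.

event 13, event 34, event 37

Direct effects: event 34.
2 steps out: event 13.
3 steps out: event 37.
Not reachable from it: event 32, event 20.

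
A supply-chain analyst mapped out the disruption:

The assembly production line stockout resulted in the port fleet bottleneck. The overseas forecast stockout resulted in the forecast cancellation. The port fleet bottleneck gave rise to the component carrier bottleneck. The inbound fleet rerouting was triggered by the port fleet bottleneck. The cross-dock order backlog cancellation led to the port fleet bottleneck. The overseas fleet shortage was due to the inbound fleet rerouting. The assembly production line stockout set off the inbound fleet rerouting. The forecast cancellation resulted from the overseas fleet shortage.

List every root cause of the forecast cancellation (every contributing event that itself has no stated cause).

the assembly production line stockout, the cross-dock order backlog cancellation, the overseas forecast stockout

Tracing upstream from the forecast cancellation: the forecast cancellation ← the overseas forecast stockout.
A separate upstream branch: the forecast cancellation ← the overseas fleet shortage ← the inbound fleet rerouting ← the assembly production line stockout.
A separate upstream branch: the forecast cancellation ← the overseas fleet shortage ← the inbound fleet rerouting ← the port fleet bottleneck ← the cross-dock order backlog cancellation.
Each of those chain origins has no stated cause.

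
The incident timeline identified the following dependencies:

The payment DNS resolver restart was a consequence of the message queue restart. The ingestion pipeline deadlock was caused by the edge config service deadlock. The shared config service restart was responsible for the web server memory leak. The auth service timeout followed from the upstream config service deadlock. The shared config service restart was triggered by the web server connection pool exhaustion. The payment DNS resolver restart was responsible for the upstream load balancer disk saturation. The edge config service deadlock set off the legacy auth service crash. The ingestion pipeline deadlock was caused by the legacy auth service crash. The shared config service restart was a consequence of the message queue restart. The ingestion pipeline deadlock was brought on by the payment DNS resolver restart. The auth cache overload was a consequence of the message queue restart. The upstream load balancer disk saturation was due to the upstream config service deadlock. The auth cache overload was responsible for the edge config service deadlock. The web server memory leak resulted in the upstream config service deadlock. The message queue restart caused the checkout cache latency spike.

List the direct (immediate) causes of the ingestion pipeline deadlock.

Upstream contributors include the message queue restart, the auth cache overload, but only the edge config service deadlock, the legacy auth service crash, the payment DNS resolver restart feed directly into the ingestion pipeline deadlock.

the edge config service deadlock, the legacy auth service crash, the payment DNS resolver restart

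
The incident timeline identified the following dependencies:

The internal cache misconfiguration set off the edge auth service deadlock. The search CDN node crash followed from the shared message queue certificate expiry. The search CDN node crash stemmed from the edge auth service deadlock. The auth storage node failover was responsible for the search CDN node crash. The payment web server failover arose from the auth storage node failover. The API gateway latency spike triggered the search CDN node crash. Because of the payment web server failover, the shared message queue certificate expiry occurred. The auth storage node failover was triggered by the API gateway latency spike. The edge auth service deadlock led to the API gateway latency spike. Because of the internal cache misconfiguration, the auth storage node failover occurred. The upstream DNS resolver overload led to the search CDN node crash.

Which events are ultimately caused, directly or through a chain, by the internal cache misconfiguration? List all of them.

Direct effects: the edge auth service deadlock, the auth storage node failover.
2 steps out: the API gateway latency spike, the payment web server failover, the search CDN node crash.
3 steps out: the shared message queue certificate expiry.
Not reachable from it: the upstream DNS resolver overload.

the API gateway latency spike, the auth storage node failover, the edge auth service deadlock, the payment web server failover, the search CDN node crash, the shared message queue certificate expiry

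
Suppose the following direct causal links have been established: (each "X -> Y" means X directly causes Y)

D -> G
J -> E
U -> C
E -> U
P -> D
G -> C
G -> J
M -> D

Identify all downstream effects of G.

C, E, J, U

Direct effects: J, C.
2 steps out: E.
3 steps out: U.
Not reachable from it: P, D, M.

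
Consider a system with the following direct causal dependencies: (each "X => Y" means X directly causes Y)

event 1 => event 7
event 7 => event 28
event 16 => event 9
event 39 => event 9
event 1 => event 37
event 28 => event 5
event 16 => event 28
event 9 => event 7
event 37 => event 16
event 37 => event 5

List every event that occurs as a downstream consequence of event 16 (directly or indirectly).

event 28, event 5, event 7, event 9

Direct effects: event 9, event 28.
2 steps out: event 7, event 5.
Not reachable from it: event 1, event 37, event 39.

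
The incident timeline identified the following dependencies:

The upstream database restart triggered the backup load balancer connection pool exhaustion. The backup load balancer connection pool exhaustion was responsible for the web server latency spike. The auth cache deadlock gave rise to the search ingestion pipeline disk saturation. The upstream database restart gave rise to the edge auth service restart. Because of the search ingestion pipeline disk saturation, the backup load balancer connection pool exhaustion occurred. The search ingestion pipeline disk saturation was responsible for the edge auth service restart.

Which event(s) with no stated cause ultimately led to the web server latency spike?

the auth cache deadlock, the upstream database restart

Tracing upstream from the web server latency spike: the web server latency spike ← the backup load balancer connection pool exhaustion ← the search ingestion pipeline disk saturation ← the auth cache deadlock.
A separate upstream branch: the web server latency spike ← the backup load balancer connection pool exhaustion ← the upstream database restart.
Each of those chain origins has no stated cause.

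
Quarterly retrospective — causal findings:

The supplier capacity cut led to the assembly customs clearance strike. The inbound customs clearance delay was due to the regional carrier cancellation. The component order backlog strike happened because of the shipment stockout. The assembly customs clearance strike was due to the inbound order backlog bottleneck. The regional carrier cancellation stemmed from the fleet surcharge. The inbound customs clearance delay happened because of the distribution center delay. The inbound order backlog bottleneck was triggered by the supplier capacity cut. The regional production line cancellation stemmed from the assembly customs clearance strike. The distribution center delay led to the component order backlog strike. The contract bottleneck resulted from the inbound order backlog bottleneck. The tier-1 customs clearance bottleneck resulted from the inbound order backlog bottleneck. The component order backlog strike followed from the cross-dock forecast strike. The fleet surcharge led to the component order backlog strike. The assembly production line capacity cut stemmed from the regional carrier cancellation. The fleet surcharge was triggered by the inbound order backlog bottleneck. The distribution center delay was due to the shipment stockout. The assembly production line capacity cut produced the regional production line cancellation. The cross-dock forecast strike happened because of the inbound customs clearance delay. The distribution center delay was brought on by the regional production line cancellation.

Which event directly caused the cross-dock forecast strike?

Upstream contributors include the supplier capacity cut, the inbound order backlog bottleneck, the fleet surcharge, the assembly customs clearance strike, the regional carrier cancellation, the shipment stockout, the assembly production line capacity cut, the regional production line cancellation, the distribution center delay, but only the inbound customs clearance delay feeds directly into the cross-dock forecast strike.

the inbound customs clearance delay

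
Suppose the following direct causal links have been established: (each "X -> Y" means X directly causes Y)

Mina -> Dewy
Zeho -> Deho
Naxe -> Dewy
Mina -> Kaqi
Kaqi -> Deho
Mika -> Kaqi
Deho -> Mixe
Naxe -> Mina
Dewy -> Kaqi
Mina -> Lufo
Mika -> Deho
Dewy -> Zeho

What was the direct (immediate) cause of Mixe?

Upstream contributors include Mika, Naxe, Mina, Dewy, Kaqi, Zeho, but only Deho feeds directly into Mixe.

Deho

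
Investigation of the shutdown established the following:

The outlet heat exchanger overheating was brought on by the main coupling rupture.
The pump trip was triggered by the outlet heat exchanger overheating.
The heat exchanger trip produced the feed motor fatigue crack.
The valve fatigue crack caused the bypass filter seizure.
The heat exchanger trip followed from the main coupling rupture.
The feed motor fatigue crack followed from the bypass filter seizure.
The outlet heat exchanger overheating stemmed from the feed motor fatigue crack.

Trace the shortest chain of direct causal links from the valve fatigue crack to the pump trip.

the valve fatigue crack → the bypass filter seizure
the bypass filter seizure → the feed motor fatigue crack
the feed motor fatigue crack → the outlet heat exchanger overheating
the outlet heat exchanger overheating → the pump trip
Length: 4 steps.

the valve fatigue crack → the bypass filter seizure → the feed motor fatigue crack → the outlet heat exchanger overheating → the pump trip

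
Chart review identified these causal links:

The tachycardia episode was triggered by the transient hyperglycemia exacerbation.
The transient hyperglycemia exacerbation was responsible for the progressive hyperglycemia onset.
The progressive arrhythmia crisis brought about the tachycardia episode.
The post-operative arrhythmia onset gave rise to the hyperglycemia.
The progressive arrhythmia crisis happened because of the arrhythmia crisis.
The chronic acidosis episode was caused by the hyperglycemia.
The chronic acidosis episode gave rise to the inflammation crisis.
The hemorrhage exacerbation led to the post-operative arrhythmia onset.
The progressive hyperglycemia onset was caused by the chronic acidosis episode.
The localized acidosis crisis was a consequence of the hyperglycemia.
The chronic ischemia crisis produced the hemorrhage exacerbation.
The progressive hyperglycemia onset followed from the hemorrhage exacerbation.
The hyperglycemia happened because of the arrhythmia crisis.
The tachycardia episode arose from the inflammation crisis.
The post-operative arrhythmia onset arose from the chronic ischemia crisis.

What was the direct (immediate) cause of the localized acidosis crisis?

the hyperglycemia

Upstream contributors include the chronic ischemia crisis, the hemorrhage exacerbation, the arrhythmia crisis, the post-operative arrhythmia onset, but only the hyperglycemia feeds directly into the localized acidosis crisis.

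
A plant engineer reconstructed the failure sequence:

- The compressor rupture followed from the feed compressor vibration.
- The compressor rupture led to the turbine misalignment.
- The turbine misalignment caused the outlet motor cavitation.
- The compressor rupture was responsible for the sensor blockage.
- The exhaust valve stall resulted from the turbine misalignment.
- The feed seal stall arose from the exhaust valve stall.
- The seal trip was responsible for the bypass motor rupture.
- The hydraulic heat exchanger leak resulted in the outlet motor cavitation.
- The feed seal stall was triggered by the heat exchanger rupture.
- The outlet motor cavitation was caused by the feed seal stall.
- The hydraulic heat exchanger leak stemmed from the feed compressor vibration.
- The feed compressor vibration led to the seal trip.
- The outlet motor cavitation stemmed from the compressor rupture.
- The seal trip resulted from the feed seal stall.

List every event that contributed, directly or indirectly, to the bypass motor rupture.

the compressor rupture, the exhaust valve stall, the feed compressor vibration, the feed seal stall, the heat exchanger rupture, the seal trip, the turbine misalignment

Immediate cause of the bypass motor rupture: the seal trip.
Further upstream: the feed compressor vibration, the compressor rupture, the turbine misalignment, the exhaust valve stall, the feed seal stall, the heat exchanger rupture.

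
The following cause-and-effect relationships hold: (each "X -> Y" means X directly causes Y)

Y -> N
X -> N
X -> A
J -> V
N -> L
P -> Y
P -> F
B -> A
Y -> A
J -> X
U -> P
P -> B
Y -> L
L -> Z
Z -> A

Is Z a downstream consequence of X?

There is a causal chain: X → N → L → Z.

Yes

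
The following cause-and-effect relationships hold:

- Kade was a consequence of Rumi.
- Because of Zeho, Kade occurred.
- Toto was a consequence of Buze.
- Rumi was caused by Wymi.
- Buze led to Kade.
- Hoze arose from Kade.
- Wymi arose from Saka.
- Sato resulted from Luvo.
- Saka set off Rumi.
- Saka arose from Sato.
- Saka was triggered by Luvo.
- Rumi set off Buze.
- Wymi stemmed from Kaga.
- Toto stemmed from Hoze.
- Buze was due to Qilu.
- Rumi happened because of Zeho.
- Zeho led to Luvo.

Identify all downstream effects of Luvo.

Direct effects: Sato, Saka.
2 steps out: Wymi, Rumi.
3 steps out: Buze, Kade.
4 steps out: Hoze, Toto.
Not reachable from it: Zeho, Qilu, Kaga.

Buze, Hoze, Kade, Rumi, Saka, Sato, Toto, Wymi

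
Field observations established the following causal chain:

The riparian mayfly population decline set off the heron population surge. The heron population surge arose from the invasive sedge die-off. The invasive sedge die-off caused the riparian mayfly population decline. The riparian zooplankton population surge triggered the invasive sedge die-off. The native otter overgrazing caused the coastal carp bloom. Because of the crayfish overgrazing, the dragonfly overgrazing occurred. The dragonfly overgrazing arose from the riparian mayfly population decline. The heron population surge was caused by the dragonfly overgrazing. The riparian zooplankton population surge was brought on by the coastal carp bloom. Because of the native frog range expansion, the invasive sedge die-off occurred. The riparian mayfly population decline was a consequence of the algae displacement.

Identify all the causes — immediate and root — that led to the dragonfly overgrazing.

the algae displacement, the coastal carp bloom, the crayfish overgrazing, the invasive sedge die-off, the native frog range expansion, the native otter overgrazing, the riparian mayfly population decline, the riparian zooplankton population surge

Immediate causes of the dragonfly overgrazing: the riparian mayfly population decline, the crayfish overgrazing.
Further upstream: the native frog range expansion, the native otter overgrazing, the algae displacement, the coastal carp bloom, the riparian zooplankton population surge, the invasive sedge die-off.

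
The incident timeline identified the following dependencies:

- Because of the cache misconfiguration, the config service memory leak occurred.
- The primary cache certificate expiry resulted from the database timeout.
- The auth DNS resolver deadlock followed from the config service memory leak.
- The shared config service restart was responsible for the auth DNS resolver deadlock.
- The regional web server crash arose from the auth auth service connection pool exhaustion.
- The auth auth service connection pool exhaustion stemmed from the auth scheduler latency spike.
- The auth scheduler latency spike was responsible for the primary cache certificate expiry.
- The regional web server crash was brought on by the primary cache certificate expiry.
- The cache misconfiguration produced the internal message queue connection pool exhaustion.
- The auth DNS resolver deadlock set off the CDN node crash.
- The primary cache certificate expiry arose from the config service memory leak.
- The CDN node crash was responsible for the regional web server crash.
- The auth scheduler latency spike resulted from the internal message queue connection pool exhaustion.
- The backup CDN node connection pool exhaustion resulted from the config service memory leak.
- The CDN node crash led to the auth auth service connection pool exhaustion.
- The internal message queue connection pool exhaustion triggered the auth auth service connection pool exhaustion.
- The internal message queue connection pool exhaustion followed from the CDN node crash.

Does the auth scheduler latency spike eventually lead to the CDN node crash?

No

The auth scheduler latency spike leads to the primary cache certificate expiry, the auth auth service connection pool exhaustion, the regional web server crash; the CDN node crash is not among them.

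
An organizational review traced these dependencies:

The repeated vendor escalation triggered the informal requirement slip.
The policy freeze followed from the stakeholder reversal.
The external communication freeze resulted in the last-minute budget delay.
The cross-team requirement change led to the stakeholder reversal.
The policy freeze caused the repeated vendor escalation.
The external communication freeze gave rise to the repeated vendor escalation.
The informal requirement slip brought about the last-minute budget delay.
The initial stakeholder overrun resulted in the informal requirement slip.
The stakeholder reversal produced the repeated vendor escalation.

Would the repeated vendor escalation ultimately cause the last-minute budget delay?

Yes

There is a causal chain: the repeated vendor escalation → the informal requirement slip → the last-minute budget delay.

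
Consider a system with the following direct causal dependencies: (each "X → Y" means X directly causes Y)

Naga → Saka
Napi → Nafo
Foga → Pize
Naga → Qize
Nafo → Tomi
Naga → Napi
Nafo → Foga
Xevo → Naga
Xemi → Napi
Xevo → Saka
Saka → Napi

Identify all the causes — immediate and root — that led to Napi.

Immediate causes of Napi: Naga, Saka, Xemi.
Further upstream: Xevo.

Naga, Saka, Xemi, Xevo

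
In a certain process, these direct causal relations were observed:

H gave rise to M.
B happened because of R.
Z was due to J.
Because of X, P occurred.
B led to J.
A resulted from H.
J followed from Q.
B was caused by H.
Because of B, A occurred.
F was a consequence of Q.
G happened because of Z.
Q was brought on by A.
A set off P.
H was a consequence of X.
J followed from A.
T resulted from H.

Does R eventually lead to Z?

There is a causal chain: R → B → J → Z.

Yes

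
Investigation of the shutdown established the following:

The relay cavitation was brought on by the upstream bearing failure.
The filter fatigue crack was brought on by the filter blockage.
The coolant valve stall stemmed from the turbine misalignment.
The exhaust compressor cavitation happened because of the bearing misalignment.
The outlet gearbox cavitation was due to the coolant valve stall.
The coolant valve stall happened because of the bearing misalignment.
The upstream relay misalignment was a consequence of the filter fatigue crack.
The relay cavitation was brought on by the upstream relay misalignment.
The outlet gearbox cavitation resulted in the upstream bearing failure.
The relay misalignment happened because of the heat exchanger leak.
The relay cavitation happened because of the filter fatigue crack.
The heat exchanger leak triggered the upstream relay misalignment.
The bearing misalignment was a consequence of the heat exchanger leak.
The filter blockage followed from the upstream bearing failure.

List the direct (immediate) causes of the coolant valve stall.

Upstream contributors include the heat exchanger leak, but only the bearing misalignment, the turbine misalignment feed directly into the coolant valve stall.

the bearing misalignment, the turbine misalignment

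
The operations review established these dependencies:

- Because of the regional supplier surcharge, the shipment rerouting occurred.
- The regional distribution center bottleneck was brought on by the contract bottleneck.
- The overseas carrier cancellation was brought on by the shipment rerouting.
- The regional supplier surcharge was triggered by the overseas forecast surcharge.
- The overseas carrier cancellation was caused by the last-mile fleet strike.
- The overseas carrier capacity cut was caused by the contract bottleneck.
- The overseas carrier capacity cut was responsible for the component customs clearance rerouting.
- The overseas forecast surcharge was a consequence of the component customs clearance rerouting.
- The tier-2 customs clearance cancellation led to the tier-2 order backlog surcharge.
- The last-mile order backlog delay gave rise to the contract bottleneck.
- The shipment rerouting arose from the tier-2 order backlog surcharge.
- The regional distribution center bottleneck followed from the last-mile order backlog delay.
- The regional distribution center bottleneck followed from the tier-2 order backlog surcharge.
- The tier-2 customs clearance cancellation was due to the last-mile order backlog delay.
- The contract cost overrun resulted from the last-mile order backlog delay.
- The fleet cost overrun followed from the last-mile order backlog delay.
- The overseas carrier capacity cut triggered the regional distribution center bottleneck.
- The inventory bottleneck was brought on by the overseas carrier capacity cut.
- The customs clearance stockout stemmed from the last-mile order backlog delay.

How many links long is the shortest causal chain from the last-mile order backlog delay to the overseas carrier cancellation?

Shortest chain: the last-mile order backlog delay → the tier-2 customs clearance cancellation → the tier-2 order backlog surcharge → the shipment rerouting → the overseas carrier cancellation.

4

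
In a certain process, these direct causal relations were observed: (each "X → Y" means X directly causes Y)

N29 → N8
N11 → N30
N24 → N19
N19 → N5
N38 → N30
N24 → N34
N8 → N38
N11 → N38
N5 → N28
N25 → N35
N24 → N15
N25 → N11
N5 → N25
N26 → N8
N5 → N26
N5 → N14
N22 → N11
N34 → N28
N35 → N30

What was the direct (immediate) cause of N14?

N5

Upstream contributors include N24, N19, but only N5 feeds directly into N14.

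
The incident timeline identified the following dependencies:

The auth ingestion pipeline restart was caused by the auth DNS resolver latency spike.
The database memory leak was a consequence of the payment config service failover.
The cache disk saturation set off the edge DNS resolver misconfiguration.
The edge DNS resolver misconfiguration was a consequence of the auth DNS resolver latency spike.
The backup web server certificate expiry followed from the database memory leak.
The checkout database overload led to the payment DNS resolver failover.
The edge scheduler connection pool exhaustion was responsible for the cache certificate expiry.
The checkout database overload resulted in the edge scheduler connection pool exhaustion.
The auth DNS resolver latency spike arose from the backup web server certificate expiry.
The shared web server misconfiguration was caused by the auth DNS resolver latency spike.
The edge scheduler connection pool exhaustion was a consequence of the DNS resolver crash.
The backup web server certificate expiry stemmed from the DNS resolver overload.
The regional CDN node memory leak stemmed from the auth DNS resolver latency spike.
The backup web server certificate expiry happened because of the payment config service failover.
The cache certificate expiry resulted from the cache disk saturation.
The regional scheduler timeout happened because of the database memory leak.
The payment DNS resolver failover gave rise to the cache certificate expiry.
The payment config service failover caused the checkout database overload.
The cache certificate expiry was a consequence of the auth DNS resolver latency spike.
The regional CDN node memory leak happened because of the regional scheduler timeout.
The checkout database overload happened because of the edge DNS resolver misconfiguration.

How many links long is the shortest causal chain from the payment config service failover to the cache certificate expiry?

Shortest chain: the payment config service failover → the backup web server certificate expiry → the auth DNS resolver latency spike → the cache certificate expiry.

3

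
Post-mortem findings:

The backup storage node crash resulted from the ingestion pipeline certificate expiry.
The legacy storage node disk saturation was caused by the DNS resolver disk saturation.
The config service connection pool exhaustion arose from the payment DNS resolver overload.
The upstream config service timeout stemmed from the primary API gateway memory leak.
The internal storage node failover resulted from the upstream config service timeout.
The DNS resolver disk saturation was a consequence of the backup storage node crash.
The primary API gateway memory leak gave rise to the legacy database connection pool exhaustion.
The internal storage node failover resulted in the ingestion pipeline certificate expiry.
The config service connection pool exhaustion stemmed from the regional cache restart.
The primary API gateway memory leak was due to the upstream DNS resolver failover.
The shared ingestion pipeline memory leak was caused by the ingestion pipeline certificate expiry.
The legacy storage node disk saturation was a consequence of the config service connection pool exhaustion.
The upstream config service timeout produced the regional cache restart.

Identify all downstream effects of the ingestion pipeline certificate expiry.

the DNS resolver disk saturation, the backup storage node crash, the legacy storage node disk saturation, the shared ingestion pipeline memory leak

Direct effects: the shared ingestion pipeline memory leak, the backup storage node crash.
2 steps out: the DNS resolver disk saturation.
3 steps out: the legacy storage node disk saturation.
Not reachable from it: the upstream DNS resolver failover, the primary API gateway memory leak, the legacy database connection pool exhaustion, the upstream config service timeout, the internal storage node failover, the regional cache restart, the payment DNS resolver overload, the config service connection pool exhaustion.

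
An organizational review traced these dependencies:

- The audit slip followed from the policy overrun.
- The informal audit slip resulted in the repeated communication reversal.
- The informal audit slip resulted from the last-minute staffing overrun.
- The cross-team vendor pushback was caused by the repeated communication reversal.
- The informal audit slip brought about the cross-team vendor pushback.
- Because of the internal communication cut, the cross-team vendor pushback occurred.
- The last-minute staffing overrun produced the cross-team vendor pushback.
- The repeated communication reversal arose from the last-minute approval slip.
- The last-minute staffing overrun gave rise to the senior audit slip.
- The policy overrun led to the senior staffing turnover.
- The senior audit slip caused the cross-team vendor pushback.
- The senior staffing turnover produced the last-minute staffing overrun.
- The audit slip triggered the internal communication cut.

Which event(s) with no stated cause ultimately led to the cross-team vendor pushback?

Tracing upstream from the cross-team vendor pushback: the cross-team vendor pushback ← the last-minute staffing overrun ← the senior staffing turnover ← the policy overrun.
A separate upstream branch: the cross-team vendor pushback ← the repeated communication reversal ← the last-minute approval slip.
Each of those chain origins has no stated cause.

the last-minute approval slip, the policy overrun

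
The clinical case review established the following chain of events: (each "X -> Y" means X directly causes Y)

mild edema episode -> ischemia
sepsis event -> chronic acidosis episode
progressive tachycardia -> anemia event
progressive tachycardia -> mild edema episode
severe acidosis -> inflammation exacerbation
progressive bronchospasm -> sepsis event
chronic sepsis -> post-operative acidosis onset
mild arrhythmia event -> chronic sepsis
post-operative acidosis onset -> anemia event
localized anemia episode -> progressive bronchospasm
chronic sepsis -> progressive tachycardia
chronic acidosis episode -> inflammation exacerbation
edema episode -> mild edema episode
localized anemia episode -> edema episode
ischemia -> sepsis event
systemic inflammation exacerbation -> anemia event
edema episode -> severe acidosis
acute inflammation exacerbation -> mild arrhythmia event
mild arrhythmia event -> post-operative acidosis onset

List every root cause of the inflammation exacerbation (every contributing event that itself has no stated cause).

Tracing upstream from the inflammation exacerbation: the inflammation exacerbation ← the chronic acidosis episode ← the sepsis event ← the ischemia ← the mild edema episode ← the progressive tachycardia ← the chronic sepsis ← the mild arrhythmia event ← the acute inflammation exacerbation.
A separate upstream branch: the inflammation exacerbation ← the severe acidosis ← the edema episode ← the localized anemia episode.
Each of those chain origins has no stated cause.

the acute inflammation exacerbation, the localized anemia episode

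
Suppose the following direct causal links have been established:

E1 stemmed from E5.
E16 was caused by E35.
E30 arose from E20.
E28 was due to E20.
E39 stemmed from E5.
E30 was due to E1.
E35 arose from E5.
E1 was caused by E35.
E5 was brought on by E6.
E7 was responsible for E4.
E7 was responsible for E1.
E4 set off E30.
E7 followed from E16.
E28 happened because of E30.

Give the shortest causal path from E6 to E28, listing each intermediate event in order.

E6 → E5
E5 → E1
E1 → E30
E30 → E28
Length: 4 steps.

E6 → E5 → E1 → E30 → E28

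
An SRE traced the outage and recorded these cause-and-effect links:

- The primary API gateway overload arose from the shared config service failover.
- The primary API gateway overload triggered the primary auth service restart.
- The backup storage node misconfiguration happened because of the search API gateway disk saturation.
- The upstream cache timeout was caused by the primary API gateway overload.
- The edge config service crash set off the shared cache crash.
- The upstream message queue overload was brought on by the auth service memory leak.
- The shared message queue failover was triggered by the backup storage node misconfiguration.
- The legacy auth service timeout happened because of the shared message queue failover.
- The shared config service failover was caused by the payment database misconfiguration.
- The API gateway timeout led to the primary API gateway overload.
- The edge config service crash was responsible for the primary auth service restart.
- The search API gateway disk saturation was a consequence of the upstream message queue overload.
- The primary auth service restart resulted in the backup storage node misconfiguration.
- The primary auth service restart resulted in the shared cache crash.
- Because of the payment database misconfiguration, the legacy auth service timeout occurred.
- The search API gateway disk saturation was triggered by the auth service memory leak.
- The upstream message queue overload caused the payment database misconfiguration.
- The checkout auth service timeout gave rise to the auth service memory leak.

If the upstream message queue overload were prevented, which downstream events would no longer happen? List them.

the payment database misconfiguration, the shared config service failover

Downstream of the upstream message queue overload: the search API gateway disk saturation, the payment database misconfiguration, the shared config service failover, the primary API gateway overload, the primary auth service restart, the upstream cache timeout, the shared cache crash, the backup storage node misconfiguration, the shared message queue failover, the legacy auth service timeout.
Of those, still caused via another path: the search API gateway disk saturation, the primary API gateway overload, the primary auth service restart, the upstream cache timeout, the shared cache crash, the backup storage node misconfiguration, the shared message queue failover, the legacy auth service timeout.
The remainder have no surviving cause.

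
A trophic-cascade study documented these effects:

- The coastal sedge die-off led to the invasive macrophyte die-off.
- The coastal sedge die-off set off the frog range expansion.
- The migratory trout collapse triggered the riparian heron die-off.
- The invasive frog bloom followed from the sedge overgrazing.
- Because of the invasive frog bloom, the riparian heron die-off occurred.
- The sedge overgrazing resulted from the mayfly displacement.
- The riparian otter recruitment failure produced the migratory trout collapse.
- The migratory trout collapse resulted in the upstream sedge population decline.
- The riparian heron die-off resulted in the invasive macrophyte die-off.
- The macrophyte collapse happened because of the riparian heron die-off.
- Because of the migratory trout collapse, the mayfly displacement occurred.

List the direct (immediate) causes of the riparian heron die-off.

Upstream contributors include the riparian otter recruitment failure, the mayfly displacement, the sedge overgrazing, but only the invasive frog bloom, the migratory trout collapse feed directly into the riparian heron die-off.

the invasive frog bloom, the migratory trout collapse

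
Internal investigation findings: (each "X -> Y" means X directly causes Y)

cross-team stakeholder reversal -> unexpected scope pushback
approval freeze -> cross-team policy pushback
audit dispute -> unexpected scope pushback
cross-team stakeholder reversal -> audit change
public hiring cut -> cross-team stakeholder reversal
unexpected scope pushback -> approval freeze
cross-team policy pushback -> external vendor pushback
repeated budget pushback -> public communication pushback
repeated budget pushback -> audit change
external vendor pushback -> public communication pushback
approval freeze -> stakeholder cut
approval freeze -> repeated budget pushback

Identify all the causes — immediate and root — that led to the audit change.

the approval freeze, the audit dispute, the cross-team stakeholder reversal, the public hiring cut, the repeated budget pushback, the unexpected scope pushback

Immediate causes of the audit change: the cross-team stakeholder reversal, the repeated budget pushback.
Further upstream: the public hiring cut, the unexpected scope pushback, the approval freeze, the audit dispute.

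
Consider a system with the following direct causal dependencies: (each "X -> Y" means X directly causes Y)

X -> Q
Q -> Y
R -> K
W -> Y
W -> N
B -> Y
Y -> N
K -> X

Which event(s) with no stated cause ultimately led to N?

B, R, W

Tracing upstream from N: N ← Y ← Q ← X ← K ← R.
A separate upstream branch: N ← Y ← B.
A separate upstream branch: N ← W.
Each of those chain origins has no stated cause.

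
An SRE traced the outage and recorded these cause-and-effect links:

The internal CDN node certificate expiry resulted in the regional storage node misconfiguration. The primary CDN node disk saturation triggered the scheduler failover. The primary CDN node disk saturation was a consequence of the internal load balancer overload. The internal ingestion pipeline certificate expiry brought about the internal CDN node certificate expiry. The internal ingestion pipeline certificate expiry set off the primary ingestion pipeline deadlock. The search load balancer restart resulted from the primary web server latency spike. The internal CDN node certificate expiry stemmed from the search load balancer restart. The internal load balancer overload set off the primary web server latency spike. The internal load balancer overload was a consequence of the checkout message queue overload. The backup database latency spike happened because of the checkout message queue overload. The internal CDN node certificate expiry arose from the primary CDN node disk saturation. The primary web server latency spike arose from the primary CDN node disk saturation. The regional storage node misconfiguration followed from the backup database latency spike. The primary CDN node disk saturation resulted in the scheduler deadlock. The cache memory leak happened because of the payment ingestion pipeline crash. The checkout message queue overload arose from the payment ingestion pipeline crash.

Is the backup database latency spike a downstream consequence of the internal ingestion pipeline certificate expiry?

No

The internal ingestion pipeline certificate expiry leads to the primary ingestion pipeline deadlock, the internal CDN node certificate expiry, the regional storage node misconfiguration; the backup database latency spike is not among them.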